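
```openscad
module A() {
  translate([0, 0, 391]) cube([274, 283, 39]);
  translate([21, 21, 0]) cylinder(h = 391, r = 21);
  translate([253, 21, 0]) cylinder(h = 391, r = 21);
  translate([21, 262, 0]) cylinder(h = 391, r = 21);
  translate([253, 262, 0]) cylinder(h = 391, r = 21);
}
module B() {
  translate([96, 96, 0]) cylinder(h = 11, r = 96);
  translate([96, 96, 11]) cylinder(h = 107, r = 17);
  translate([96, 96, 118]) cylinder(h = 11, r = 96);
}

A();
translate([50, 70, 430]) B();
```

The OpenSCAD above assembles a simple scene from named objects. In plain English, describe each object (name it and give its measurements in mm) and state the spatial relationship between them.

A is a four-legged stool. The seat is 274×283 mm, 39 mm thick, top at z = 430 mm. It stands on four round legs, each 42 mm in diameter, from z = 0 to the seat underside, each leg's axis is inset half a diameter from the nearest pair of seat edges (so the leg's bounding box is flush with the corner).

B is a spool: two coaxial disc flanges of radius 96 mm and thickness 11 mm, joined by a core cylinder of radius 17 mm and height 107 mm. The lower flange rests on z = 0 and the three cylinders share a vertical axis.

The spool is on top of the stool.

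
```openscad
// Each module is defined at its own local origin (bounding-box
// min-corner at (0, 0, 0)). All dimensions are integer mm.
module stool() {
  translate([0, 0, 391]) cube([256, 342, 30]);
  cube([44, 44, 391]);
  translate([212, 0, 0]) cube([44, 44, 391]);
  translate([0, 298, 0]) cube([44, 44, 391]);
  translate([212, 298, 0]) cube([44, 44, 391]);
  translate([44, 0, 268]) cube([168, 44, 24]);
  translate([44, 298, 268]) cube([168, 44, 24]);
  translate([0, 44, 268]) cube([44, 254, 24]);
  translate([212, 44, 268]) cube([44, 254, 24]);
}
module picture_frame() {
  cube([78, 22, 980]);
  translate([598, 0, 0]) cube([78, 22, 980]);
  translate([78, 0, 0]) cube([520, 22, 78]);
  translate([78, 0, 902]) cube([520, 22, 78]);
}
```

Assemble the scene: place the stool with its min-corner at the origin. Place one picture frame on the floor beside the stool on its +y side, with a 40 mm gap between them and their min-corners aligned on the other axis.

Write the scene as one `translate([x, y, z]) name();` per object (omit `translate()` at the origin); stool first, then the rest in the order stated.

stool();
translate([0, 382, 0]) picture_frame();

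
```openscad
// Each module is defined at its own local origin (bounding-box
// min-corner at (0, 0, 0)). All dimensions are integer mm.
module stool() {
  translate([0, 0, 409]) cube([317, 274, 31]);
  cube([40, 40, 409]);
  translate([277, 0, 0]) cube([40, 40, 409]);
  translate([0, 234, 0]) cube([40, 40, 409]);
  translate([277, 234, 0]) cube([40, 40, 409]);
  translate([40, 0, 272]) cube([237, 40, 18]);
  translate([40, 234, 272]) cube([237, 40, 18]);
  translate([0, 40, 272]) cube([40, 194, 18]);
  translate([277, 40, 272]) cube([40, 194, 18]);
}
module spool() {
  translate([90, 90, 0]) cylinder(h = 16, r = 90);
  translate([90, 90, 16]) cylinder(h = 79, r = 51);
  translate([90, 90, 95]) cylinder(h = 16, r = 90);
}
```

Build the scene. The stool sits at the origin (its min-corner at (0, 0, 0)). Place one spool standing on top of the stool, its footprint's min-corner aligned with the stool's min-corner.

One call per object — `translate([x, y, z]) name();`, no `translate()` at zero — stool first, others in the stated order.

stool();
translate([0, 0, 440]) spool();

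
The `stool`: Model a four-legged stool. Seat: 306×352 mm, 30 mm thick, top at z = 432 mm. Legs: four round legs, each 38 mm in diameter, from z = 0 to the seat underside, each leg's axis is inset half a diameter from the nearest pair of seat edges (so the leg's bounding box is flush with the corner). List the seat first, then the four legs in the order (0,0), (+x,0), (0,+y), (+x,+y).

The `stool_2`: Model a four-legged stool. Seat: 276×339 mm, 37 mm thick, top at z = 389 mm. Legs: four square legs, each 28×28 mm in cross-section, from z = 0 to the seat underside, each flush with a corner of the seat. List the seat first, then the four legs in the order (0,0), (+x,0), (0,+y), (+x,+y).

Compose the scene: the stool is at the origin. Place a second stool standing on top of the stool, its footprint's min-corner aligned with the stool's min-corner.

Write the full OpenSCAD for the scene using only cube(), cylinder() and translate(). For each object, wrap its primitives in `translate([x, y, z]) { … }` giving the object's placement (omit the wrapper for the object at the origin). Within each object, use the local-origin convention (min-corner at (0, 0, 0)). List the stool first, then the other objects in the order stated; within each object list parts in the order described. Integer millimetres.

translate([0, 0, 402]) cube([306, 352, 30]);
translate([19, 19, 0]) cylinder(h = 402, r = 19);
translate([287, 19, 0]) cylinder(h = 402, r = 19);
translate([19, 333, 0]) cylinder(h = 402, r = 19);
translate([287, 333, 0]) cylinder(h = 402, r = 19);
translate([0, 0, 432]) {
  translate([0, 0, 352]) cube([276, 339, 37]);
  cube([28, 28, 352]);
  translate([248, 0, 0]) cube([28, 28, 352]);
  translate([0, 311, 0]) cube([28, 28, 352]);
  translate([248, 311, 0]) cube([28, 28, 352]);
}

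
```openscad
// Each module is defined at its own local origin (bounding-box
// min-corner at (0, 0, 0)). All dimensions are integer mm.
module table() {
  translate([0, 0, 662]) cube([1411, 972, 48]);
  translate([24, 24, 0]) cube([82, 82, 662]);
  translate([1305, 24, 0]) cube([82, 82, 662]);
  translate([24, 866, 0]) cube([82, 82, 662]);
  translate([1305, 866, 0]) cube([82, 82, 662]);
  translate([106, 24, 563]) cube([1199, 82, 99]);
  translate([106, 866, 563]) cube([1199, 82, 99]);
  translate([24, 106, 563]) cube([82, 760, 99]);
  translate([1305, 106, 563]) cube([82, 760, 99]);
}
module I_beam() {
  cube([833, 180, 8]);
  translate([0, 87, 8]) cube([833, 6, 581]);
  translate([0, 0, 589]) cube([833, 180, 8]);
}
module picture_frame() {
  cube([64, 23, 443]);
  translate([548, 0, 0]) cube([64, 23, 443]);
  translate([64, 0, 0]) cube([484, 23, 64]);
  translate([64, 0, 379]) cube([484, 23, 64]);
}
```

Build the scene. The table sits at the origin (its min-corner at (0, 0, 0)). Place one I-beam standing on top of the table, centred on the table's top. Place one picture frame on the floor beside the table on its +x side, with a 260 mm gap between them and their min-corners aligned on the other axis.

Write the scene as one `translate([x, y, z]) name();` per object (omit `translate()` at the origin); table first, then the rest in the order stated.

table();
translate([289, 396, 710]) I_beam();
translate([1671, 0, 0]) picture_frame();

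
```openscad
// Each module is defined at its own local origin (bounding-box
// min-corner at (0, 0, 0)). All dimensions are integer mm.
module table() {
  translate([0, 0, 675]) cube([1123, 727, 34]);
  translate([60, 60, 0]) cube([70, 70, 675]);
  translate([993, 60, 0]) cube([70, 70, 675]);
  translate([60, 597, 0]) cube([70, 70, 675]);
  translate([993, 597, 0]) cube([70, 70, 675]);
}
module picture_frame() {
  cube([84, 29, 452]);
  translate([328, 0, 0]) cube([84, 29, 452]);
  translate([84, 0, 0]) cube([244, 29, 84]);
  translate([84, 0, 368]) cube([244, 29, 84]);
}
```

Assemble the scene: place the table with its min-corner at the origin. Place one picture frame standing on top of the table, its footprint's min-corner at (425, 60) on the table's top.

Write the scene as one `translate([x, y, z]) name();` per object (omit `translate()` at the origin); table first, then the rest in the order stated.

table();
translate([425, 60, 709]) picture_frame();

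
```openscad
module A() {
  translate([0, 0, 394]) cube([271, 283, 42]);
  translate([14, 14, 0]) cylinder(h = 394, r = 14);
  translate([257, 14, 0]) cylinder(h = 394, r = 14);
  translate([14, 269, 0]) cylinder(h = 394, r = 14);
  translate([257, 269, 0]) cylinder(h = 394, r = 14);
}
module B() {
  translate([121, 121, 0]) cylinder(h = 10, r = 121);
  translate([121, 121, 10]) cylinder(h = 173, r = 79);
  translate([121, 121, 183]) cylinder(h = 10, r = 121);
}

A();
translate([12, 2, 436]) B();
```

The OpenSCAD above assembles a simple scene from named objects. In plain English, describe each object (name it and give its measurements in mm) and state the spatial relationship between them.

A is a four-legged stool. The seat is 271×283 mm, 42 mm thick, top at z = 436 mm. It stands on four round legs, each 28 mm in diameter, from z = 0 to the seat underside, each leg's axis is inset half a diameter from the nearest pair of seat edges (so the leg's bounding box is flush with the corner).

B is a spool: two coaxial disc flanges of radius 121 mm and thickness 10 mm, joined by a core cylinder of radius 79 mm and height 173 mm. The lower flange rests on z = 0 and the three cylinders share a vertical axis.

The spool is on top of the stool.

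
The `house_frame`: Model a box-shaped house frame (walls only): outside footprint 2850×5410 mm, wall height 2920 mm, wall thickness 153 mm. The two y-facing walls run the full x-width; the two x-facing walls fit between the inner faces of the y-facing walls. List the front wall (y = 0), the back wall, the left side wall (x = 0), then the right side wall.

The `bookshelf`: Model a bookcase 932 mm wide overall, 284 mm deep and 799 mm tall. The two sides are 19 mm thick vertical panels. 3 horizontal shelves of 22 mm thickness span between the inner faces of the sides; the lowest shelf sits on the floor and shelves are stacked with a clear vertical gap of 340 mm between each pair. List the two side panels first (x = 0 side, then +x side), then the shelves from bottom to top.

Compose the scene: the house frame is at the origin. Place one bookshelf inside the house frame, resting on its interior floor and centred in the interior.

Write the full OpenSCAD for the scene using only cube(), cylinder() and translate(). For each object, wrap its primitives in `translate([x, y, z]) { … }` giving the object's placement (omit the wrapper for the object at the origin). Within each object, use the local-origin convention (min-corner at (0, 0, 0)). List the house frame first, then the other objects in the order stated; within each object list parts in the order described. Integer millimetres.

cube([2850, 153, 2920]);
translate([0, 5257, 0]) cube([2850, 153, 2920]);
translate([0, 153, 0]) cube([153, 5104, 2920]);
translate([2697, 153, 0]) cube([153, 5104, 2920]);
translate([959, 2563, 0]) {
  cube([19, 284, 799]);
  translate([913, 0, 0]) cube([19, 284, 799]);
  translate([19, 0, 0]) cube([894, 284, 22]);
  translate([19, 0, 362]) cube([894, 284, 22]);
  translate([19, 0, 724]) cube([894, 284, 22]);
}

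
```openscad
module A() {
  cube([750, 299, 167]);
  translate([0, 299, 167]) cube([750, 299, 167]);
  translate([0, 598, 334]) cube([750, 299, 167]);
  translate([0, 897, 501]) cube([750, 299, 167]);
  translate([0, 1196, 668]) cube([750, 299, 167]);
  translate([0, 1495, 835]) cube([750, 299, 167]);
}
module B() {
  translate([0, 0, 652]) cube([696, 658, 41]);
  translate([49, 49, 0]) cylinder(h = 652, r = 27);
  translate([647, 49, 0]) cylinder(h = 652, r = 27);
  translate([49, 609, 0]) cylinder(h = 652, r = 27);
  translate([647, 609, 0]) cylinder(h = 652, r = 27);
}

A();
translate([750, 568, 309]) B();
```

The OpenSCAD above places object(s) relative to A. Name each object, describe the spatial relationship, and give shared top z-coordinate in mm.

A is a staircase. B is a table. The table is beside the staircase with their tops flush at z = 1002. The shared top z-coordinate is 1002 mm.

Both tops at z = 1002 mm.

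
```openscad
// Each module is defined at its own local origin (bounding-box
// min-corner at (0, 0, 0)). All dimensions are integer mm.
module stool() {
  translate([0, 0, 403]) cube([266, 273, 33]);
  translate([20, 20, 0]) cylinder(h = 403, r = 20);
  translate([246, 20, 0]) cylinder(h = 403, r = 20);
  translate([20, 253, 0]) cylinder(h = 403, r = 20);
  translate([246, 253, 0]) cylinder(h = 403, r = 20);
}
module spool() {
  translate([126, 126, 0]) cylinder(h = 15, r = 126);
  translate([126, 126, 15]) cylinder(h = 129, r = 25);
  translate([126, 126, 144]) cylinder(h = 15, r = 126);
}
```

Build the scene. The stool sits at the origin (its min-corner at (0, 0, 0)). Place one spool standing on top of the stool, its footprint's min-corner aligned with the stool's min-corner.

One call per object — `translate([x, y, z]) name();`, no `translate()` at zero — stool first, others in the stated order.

stool();
translate([0, 0, 436]) spool();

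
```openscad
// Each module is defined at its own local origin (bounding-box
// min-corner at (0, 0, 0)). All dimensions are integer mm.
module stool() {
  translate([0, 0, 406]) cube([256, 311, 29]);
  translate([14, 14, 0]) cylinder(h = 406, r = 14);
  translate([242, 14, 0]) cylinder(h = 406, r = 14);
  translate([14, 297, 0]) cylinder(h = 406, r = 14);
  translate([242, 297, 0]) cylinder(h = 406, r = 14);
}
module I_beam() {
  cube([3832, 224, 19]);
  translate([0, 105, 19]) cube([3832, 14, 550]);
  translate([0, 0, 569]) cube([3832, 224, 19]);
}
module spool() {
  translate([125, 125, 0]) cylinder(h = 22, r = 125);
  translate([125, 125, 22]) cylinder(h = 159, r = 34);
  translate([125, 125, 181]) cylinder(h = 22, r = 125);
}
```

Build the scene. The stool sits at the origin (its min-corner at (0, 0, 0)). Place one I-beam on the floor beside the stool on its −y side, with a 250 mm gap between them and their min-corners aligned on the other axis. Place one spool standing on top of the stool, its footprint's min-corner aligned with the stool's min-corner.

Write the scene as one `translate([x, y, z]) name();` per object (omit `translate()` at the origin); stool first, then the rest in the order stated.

stool();
translate([0, -474, 0]) I_beam();
translate([0, 0, 435]) spool();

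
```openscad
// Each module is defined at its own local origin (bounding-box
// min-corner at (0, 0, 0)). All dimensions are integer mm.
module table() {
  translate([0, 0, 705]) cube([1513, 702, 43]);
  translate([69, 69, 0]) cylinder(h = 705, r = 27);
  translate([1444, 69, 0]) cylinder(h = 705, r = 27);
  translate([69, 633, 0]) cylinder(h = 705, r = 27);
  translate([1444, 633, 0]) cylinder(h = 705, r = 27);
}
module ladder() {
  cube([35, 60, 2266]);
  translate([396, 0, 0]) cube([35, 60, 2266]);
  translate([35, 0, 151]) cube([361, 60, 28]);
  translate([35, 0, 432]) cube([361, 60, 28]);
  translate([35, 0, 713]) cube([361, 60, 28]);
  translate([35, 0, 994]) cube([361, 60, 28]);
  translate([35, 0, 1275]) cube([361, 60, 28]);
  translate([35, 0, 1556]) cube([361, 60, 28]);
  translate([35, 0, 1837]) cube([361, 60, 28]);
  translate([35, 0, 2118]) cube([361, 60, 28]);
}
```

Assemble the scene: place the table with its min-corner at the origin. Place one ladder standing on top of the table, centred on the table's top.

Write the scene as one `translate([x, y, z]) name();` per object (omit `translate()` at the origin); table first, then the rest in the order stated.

table();
translate([541, 321, 748]) ladder();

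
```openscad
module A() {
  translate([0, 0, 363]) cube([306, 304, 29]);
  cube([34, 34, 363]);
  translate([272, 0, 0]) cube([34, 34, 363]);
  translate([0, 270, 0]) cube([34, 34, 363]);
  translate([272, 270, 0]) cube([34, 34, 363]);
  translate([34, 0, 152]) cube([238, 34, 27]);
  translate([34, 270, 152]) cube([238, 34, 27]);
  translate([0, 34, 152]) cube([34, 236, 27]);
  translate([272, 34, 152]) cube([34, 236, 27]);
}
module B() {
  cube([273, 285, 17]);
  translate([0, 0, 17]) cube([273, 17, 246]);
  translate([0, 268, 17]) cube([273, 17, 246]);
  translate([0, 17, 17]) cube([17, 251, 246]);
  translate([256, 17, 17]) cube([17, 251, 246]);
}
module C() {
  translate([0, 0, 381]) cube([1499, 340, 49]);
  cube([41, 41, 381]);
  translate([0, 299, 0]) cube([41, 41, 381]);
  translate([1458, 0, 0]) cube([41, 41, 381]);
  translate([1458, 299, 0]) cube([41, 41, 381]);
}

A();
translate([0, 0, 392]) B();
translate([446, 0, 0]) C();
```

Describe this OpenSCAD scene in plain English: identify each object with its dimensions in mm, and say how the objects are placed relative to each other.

A is a four-legged stool. The seat is a 306×304×29 mm slab whose top surface is at z = 392 mm; four square legs, each 34×34 mm in cross-section, run from the floor (z = 0) to the underside of the seat, each flush with a corner of the seat. Four stretchers, 34 mm wide and 27 mm tall, connect adjacent legs with their undersides at z = 152 mm, each running between the inner faces of the legs it joins and aligned with the legs' outer faces on the other axis.

B is an open storage box with external size 273×285×263 mm and wall thickness 17 mm (the base is also 17 mm thick). The base covers the whole footprint; the four walls stand on the base, with the y-facing walls full-width and the x-facing walls fitting between their inner faces.

C is a long wooden bench with a 1499 mm (x) × 340 mm (y) seat, 49 mm thick, its top surface 430 mm above the floor. Four 41 mm square legs at the seat corners, flush with the edges, run from z = 0 to the seat underside.

The open box is on top of the stool. The bench is on the floor beside the stool on its +x side.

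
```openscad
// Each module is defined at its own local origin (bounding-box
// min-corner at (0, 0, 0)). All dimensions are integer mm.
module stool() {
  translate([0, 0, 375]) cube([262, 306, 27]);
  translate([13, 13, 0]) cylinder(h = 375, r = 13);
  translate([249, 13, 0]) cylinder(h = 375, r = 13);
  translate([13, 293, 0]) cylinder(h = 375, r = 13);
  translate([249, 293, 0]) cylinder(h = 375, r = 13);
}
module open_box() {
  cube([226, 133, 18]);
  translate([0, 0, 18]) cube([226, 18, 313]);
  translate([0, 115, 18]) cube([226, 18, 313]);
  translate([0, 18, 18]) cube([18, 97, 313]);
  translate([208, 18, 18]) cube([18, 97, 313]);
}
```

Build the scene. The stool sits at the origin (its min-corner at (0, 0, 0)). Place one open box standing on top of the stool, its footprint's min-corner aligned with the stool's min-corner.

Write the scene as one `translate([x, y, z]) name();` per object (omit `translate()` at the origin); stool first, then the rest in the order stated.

stool();
translate([0, 0, 402]) open_box();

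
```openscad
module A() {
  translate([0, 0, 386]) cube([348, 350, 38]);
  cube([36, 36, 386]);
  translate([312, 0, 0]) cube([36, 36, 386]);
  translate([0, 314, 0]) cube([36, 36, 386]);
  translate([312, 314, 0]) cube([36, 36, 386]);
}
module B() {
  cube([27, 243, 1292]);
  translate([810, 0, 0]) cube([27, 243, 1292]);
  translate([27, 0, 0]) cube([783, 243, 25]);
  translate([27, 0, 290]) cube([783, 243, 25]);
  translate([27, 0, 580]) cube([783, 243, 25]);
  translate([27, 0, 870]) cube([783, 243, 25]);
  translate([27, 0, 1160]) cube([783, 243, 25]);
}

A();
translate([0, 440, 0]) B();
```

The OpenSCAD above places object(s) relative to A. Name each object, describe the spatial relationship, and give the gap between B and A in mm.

A is a stool. B is a bookshelf. The bookshelf is on the floor beside the stool on its +y side. The gap between the bookshelf and the stool is 90 mm.

The bookshelf's nearest face is 90 mm from the stool's +y face.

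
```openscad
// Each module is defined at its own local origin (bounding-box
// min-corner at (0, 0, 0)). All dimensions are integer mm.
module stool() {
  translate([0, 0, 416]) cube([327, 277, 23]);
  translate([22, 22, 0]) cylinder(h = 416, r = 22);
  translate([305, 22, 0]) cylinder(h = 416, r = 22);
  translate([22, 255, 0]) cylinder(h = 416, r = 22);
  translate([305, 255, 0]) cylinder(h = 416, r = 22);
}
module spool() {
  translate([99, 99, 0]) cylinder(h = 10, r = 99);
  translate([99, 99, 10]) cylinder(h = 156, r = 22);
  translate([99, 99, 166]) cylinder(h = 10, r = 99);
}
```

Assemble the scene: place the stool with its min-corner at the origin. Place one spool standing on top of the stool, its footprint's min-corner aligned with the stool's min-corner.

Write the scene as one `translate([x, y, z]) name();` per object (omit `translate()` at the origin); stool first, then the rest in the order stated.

stool();
translate([0, 0, 439]) spool();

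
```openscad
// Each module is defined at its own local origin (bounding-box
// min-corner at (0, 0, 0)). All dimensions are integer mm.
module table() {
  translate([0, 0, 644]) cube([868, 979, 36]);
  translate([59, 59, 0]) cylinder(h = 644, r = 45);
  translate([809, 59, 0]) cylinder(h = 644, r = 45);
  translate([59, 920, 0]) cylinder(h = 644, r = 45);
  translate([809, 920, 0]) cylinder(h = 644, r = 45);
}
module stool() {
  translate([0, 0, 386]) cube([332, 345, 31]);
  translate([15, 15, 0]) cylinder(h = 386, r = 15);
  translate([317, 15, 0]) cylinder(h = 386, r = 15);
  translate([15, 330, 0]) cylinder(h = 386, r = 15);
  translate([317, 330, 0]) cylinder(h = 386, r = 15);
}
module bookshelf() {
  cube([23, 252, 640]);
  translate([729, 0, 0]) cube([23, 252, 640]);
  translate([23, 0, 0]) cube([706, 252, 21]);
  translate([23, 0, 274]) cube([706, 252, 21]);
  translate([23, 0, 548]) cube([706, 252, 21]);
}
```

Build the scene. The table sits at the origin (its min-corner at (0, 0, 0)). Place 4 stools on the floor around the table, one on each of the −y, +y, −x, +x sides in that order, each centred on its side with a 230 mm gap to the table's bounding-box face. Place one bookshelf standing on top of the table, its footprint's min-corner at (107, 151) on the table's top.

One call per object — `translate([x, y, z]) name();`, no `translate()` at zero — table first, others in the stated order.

table();
translate([268, -575, 0]) stool();
translate([268, 1209, 0]) stool();
translate([-562, 317, 0]) stool();
translate([1098, 317, 0]) stool();
translate([107, 151, 680]) bookshelf();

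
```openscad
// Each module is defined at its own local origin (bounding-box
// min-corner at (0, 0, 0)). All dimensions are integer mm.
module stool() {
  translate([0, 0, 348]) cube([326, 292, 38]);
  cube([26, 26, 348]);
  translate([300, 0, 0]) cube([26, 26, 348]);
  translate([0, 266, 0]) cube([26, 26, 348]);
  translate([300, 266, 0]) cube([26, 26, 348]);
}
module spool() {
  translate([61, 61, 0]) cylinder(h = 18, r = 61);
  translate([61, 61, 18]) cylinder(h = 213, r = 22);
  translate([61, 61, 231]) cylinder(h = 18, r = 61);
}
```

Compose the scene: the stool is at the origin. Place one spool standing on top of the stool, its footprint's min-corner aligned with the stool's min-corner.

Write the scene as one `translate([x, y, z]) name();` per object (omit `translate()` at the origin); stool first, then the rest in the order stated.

stool();
translate([0, 0, 386]) spool();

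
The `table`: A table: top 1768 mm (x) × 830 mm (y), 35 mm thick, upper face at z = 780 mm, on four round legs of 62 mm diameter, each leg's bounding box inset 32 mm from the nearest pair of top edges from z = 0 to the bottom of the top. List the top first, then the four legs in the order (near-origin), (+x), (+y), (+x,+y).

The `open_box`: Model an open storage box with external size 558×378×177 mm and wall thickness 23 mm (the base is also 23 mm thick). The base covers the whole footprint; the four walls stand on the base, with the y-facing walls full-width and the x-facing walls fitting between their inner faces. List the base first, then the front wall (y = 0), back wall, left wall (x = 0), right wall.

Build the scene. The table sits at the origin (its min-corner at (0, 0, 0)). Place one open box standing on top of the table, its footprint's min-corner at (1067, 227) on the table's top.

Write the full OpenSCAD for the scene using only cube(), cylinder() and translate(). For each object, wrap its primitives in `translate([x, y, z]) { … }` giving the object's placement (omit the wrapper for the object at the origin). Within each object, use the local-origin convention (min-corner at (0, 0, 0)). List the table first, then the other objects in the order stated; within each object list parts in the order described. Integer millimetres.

translate([0, 0, 745]) cube([1768, 830, 35]);
translate([63, 63, 0]) cylinder(h = 745, r = 31);
translate([1705, 63, 0]) cylinder(h = 745, r = 31);
translate([63, 767, 0]) cylinder(h = 745, r = 31);
translate([1705, 767, 0]) cylinder(h = 745, r = 31);
translate([1067, 227, 780]) {
  cube([558, 378, 23]);
  translate([0, 0, 23]) cube([558, 23, 154]);
  translate([0, 355, 23]) cube([558, 23, 154]);
  translate([0, 23, 23]) cube([23, 332, 154]);
  translate([535, 23, 23]) cube([23, 332, 154]);
}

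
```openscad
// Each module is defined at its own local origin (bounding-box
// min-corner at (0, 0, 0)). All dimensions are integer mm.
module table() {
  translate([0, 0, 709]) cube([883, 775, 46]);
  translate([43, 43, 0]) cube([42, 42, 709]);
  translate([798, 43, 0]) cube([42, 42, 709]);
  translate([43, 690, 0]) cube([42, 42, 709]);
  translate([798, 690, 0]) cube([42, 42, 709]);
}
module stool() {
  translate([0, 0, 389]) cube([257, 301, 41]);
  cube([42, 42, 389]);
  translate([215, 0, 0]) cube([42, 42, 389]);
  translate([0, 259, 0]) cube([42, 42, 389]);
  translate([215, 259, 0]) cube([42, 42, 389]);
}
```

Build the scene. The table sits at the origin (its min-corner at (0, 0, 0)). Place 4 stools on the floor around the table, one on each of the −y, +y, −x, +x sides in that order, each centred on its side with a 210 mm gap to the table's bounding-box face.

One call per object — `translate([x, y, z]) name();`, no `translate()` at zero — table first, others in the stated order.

table();
translate([313, -511, 0]) stool();
translate([313, 985, 0]) stool();
translate([-467, 237, 0]) stool();
translate([1093, 237, 0]) stool();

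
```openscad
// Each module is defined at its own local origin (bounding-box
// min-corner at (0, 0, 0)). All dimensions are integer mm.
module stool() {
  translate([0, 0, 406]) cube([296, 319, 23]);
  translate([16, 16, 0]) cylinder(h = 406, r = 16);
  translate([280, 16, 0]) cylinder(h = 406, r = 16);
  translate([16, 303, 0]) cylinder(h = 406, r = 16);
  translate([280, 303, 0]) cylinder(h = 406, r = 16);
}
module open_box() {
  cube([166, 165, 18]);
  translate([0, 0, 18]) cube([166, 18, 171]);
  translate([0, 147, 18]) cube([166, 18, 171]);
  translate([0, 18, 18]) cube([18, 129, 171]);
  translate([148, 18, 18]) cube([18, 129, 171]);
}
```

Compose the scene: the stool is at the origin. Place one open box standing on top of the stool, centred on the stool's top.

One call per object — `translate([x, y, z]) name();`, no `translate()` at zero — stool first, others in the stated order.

stool();
translate([65, 77, 429]) open_box();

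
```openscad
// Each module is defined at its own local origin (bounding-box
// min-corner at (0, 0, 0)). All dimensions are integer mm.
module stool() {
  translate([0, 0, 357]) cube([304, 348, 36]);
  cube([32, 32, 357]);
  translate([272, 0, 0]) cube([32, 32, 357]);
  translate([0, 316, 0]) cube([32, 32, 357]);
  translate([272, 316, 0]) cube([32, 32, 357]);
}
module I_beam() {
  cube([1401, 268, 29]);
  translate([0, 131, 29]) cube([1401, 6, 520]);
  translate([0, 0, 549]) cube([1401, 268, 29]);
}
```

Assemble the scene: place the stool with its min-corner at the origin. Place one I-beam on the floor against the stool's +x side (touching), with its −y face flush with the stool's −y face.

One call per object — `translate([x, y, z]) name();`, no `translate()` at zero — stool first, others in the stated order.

stool();
translate([304, 0, 0]) I_beam();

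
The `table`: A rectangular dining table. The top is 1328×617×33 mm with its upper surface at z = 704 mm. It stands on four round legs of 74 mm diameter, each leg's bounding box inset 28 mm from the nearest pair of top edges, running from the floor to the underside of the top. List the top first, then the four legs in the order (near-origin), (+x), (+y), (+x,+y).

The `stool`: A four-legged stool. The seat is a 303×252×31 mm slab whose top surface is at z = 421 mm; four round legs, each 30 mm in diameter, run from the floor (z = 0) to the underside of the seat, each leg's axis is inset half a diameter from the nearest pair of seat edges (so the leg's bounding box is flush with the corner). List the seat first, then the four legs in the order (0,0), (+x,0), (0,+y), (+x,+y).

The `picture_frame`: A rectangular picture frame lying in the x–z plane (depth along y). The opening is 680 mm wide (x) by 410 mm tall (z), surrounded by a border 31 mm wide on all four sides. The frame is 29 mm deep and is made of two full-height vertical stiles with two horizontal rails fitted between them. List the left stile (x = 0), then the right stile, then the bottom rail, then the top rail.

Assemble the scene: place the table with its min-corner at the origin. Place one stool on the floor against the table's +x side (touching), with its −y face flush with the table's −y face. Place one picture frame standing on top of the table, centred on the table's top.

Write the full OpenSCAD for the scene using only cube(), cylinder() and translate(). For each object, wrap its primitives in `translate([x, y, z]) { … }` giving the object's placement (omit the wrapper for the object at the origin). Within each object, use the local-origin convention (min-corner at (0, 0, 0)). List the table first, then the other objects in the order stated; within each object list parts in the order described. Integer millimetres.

translate([0, 0, 671]) cube([1328, 617, 33]);
translate([65, 65, 0]) cylinder(h = 671, r = 37);
translate([1263, 65, 0]) cylinder(h = 671, r = 37);
translate([65, 552, 0]) cylinder(h = 671, r = 37);
translate([1263, 552, 0]) cylinder(h = 671, r = 37);
translate([1328, 0, 0]) {
  translate([0, 0, 390]) cube([303, 252, 31]);
  translate([15, 15, 0]) cylinder(h = 390, r = 15);
  translate([288, 15, 0]) cylinder(h = 390, r = 15);
  translate([15, 237, 0]) cylinder(h = 390, r = 15);
  translate([288, 237, 0]) cylinder(h = 390, r = 15);
}
translate([293, 294, 704]) {
  cube([31, 29, 472]);
  translate([711, 0, 0]) cube([31, 29, 472]);
  translate([31, 0, 0]) cube([680, 29, 31]);
  translate([31, 0, 441]) cube([680, 29, 31]);
}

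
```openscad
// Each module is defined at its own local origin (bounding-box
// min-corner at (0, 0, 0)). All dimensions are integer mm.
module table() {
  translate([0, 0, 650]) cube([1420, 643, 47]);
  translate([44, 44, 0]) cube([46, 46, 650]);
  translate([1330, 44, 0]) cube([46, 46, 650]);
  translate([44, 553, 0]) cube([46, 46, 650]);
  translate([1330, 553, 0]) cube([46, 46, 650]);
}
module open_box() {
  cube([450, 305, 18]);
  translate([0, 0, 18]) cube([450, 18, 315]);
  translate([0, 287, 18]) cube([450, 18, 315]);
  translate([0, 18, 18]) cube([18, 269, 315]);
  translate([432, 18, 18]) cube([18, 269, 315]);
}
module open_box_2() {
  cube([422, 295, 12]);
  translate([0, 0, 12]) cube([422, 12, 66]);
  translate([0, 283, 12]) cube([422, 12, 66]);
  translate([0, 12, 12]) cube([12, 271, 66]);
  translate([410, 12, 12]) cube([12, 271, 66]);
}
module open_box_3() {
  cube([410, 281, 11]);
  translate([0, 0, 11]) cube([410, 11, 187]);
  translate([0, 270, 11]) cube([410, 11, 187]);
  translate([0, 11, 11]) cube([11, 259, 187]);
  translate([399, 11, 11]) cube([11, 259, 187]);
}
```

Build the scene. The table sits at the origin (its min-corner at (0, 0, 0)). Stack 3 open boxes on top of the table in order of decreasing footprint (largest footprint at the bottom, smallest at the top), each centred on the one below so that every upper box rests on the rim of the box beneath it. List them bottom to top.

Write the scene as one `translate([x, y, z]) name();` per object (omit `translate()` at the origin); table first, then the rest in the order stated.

table();
translate([485, 169, 697]) open_box();
translate([499, 174, 1030]) open_box_2();
translate([505, 181, 1108]) open_box_3();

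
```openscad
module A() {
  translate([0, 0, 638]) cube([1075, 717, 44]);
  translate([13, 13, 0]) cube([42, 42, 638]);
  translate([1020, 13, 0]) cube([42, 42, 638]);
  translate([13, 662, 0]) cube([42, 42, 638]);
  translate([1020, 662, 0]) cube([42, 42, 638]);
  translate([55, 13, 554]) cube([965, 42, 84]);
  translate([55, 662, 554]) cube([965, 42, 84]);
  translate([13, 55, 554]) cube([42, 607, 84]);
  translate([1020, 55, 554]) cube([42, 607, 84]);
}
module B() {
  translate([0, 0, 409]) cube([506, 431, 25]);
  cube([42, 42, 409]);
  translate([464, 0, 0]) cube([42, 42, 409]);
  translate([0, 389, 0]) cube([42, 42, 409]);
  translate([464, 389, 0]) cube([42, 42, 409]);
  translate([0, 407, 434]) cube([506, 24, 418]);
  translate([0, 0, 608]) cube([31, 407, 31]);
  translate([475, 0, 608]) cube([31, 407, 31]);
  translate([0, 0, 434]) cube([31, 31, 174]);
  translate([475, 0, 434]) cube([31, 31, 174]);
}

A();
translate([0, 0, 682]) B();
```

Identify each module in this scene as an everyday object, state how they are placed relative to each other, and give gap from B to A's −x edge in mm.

The chair's min-x is at 0; the table's min-x is 0; gap = 0 mm.

A is a table. B is a chair. The chair is on top of the table. The gap from the chair to the table's −x edge is 0 mm.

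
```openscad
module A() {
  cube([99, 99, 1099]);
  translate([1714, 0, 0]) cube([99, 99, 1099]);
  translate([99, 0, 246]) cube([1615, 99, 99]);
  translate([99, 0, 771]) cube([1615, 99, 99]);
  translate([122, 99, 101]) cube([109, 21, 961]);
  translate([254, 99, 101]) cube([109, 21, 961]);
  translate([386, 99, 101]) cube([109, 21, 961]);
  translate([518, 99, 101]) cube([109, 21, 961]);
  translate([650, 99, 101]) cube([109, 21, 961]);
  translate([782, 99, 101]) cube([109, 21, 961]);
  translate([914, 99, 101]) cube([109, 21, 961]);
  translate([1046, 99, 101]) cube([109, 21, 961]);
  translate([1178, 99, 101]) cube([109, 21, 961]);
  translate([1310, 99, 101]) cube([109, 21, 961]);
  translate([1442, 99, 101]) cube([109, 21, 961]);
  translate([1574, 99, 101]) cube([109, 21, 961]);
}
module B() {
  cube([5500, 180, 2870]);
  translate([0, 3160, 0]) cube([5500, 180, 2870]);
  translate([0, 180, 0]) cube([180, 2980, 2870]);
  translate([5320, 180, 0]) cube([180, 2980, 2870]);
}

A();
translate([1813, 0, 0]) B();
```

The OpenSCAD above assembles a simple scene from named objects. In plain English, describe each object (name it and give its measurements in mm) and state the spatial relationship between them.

A is a fence section. Two 99×99 mm posts, 1099 mm tall, stand on the floor with a clear span of 1615 mm between their inner faces. Two horizontal rails of 99×99 mm section span the gap between the posts with their undersides at z = 246 mm and z = 771 mm, flush with the posts' −y face. 12 pickets, each 109 mm wide, 21 mm thick and 961 mm tall, are fixed to the +y face of the rails with their bottoms at z = 101 mm, evenly spaced across the span with equal gaps (rounded down to the nearest mm) at the −x end and between each pair — any rounding remainder accumulates at the +x end.

B is the wall frame of a small rectangular building: four walls, each 2870 mm tall and 180 mm thick, enclosing a footprint 5500 mm (x) by 3340 mm (y) outside-to-outside, with no floor or roof. The front and back walls (the −y and +y sides) span the full width; the two side walls fit between them.

The house frame is against the fence section's +x side, with their −y faces flush.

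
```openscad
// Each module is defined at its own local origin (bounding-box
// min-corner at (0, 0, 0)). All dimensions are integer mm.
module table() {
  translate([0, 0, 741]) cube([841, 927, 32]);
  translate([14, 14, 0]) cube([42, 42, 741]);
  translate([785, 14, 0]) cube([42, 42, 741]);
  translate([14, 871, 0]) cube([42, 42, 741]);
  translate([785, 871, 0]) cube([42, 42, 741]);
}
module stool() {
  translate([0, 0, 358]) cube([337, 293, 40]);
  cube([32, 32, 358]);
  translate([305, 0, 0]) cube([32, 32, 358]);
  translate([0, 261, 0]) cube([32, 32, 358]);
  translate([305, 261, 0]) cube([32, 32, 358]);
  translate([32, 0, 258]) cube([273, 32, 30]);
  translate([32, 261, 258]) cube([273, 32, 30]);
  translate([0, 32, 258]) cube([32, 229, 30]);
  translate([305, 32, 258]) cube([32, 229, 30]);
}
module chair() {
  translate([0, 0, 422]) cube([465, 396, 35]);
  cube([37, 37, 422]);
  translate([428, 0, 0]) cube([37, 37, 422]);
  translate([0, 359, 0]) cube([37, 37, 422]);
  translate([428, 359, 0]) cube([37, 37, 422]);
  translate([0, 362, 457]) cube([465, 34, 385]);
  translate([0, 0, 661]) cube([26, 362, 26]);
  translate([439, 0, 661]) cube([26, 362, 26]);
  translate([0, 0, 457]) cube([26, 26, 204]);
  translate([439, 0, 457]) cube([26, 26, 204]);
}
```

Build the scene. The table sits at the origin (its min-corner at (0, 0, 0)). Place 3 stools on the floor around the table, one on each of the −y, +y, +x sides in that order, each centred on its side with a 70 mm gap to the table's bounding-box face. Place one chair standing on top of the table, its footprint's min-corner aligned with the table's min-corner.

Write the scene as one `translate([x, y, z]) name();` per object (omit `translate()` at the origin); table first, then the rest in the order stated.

table();
translate([252, -363, 0]) stool();
translate([252, 997, 0]) stool();
translate([911, 317, 0]) stool();
translate([0, 0, 773]) chair();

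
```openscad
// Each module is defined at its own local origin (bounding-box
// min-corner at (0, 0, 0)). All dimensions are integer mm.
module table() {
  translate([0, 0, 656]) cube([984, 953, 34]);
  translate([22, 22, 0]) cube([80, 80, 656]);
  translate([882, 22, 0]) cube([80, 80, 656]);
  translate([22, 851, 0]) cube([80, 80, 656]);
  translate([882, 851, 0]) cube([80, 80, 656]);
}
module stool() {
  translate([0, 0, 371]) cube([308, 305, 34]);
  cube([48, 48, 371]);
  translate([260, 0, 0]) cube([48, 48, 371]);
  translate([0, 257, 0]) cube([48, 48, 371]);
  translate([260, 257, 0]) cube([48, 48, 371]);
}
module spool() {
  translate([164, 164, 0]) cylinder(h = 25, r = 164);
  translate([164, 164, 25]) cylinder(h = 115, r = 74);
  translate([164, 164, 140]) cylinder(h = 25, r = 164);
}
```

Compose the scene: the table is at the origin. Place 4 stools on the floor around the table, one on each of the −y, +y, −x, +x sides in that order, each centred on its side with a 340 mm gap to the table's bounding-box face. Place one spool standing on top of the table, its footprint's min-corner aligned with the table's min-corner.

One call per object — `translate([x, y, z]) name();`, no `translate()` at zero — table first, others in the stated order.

table();
translate([338, -645, 0]) stool();
translate([338, 1293, 0]) stool();
translate([-648, 324, 0]) stool();
translate([1324, 324, 0]) stool();
translate([0, 0, 690]) spool();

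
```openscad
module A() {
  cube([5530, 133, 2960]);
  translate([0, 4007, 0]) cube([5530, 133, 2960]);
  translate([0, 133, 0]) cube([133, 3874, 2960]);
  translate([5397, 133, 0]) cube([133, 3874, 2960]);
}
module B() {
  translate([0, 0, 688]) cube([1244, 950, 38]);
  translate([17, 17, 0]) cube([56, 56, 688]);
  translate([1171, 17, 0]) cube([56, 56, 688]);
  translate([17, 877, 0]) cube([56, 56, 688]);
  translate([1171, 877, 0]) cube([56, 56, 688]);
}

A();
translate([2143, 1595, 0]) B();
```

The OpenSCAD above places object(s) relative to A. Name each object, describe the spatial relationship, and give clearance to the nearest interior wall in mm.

Clearances: x = 2010, y = 1462; minimum 1462 mm.

A is a house frame. B is a table. The table sits inside the house frame, centred. The clearance to the nearest interior wall is 1462 mm.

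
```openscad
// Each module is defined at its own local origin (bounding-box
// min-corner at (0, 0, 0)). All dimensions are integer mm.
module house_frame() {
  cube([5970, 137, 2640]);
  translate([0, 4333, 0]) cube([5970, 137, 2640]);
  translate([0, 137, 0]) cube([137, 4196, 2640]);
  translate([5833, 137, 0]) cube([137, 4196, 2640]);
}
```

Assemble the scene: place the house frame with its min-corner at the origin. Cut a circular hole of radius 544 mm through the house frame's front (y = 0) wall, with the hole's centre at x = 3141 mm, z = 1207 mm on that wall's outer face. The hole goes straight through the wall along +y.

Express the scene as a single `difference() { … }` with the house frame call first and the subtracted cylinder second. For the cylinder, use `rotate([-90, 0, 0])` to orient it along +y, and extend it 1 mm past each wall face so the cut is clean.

difference() {
  house_frame();
  translate([3141, -1, 1207]) rotate([-90, 0, 0]) cylinder(h = 139, r = 544);
}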